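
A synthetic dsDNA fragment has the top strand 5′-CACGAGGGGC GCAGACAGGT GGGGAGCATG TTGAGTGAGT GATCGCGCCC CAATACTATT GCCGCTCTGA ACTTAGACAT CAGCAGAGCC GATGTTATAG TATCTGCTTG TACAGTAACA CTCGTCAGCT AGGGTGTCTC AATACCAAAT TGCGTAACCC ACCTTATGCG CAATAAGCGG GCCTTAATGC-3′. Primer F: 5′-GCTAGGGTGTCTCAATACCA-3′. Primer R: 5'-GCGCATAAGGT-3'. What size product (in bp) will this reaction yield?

Forward primer GCTAGGGTGTCTCAATACCA is found on the top strand at positions 128–147.
Reverse complement of the reverse primer: ACCTTATGCGC. This occurs on the top strand at positions 161–171.
The product runs from position 128 to position 171, so its length is 171 − 128 + 1 = 44 bp.

44 bp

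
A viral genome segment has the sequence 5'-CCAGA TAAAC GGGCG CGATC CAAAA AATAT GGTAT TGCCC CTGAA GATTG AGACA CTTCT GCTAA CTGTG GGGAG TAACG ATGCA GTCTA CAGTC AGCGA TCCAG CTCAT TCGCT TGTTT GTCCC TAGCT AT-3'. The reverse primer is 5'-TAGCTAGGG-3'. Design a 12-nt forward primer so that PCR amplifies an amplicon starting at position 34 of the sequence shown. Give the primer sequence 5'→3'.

5'-ATTGCCCCTGAA-3'

The reverse primer's reverse complement CCCTAGCTA matches the template at positions 123–131; the product starts at position 34.
The forward primer is identical to the top strand over positions 34–45: ATTGCCCCTGAA.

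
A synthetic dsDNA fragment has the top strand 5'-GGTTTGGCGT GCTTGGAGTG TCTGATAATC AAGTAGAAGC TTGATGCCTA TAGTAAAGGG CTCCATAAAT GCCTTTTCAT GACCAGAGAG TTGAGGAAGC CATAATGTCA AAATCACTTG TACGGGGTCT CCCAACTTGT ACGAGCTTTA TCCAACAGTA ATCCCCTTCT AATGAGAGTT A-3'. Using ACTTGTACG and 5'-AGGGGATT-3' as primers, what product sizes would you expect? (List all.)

The forward primer ACTTGTACG matches the top strand at positions 116–124, 135–143.
The reverse primer's reverse complement is AATCCCCT, matching at positions 160–167.
Each forward site pairs with the reverse site to give a product ending at position 167: sizes 52, 33 bp.

52 bp, 33 bp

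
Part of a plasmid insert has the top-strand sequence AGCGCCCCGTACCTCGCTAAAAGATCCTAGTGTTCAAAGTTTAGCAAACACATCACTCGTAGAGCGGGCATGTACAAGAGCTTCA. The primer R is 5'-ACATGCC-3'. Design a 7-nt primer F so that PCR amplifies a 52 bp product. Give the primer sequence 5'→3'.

The reverse primer's reverse complement GGCATGT matches the template at positions 67–73, so the product ends at position 73.
A 52 bp product then starts at position 73 − 52 + 1 = 22.
The forward primer is identical to the top strand there: AGATCCT.

5'-AGATCCT-3'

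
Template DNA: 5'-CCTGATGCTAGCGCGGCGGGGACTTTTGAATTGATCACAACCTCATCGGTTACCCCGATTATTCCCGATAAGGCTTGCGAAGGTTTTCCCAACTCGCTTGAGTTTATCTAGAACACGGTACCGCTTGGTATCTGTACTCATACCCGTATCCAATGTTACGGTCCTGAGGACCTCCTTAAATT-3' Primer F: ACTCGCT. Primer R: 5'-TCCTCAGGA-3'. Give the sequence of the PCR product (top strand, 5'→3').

Forward primer ACTCGCT is found on the top strand at positions 92–98.
Reverse complement of the reverse primer: TCCTGAGGA. This occurs on the top strand at positions 162–170.
The product is the template from position 92 through 170 (79 bp).

5'-ACTCGCTTGAGTTTATCTAGAACACGGTACCGCTTGGTATCTGTACTCATACCCGTATCCAATGTTACGGTCCTGAGGA-3'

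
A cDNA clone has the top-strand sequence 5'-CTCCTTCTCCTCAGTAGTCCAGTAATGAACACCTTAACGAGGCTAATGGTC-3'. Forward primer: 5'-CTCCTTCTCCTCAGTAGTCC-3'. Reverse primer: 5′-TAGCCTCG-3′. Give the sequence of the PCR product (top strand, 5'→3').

Forward primer CTCCTTCTCCTCAGTAGTCC is found on the top strand at positions 1–20.
The reverse primer's reverse complement is CGAGGCTA, which matches the template at positions 38–45.
The product is the template from position 1 through 45 (45 bp).

5'-CTCCTTCTCCTCAGTAGTCCAGTAATGAACACCTTAACGAGGCTA-3'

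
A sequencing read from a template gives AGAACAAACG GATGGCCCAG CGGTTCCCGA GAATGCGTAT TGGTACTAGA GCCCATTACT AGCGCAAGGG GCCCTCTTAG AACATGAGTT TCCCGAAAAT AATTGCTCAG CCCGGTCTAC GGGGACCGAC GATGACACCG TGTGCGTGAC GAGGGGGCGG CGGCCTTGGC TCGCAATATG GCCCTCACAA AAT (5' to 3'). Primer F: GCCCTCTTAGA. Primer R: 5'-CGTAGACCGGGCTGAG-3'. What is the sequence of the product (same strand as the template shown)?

5'-GCCCTCTTAGAACATGAGTTTCCCGAAAATAATTGCTCAGCCCGGTCTACG-3'

The forward primer matches the template at positions 71–81.
Reverse complement of the reverse primer: CTCAGCCCGGTCTACG. This occurs on the top strand at positions 106–121.
The product is the template from position 71 through 121 (51 bp).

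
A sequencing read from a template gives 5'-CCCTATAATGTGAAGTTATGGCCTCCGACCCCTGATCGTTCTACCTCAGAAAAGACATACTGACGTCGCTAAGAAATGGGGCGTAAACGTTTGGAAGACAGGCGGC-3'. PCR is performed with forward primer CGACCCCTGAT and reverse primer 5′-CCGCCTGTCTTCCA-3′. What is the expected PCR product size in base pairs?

Forward primer CGACCCCTGAT is found on the top strand at positions 26–36.
Reverse complement of the reverse primer: TGGAAGACAGGCGG. This occurs on the top strand at positions 92–105.
Product length = (reverse-primer end) − (forward-primer start) + 1 = 105 − 26 + 1 = 80 bp.

80 bp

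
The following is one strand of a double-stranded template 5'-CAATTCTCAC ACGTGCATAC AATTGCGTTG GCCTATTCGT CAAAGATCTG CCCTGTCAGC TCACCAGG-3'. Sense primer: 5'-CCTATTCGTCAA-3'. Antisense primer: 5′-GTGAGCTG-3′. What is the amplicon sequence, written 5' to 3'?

5'-CCTATTCGTCAAAGATCTGCCCTGTCAGCTCAC-3'

Scanning the template, CCTATTCGTCAA occurs at positions 32–43; this primer anneals to the bottom strand there with its 3' end pointing downstream.
The reverse primer's reverse complement is CAGCTCAC, which matches the template at positions 57–64.
The product is the template from position 32 through 64 (33 bp).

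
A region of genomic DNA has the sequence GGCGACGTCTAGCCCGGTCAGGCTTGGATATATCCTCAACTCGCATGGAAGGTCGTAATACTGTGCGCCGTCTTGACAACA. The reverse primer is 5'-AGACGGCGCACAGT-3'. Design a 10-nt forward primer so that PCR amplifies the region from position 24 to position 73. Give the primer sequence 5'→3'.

The reverse primer's reverse complement ACTGTGCGCCGTCT matches the template at positions 60–73; the product starts at position 24.
The forward primer is identical to the top strand over positions 24–33: TTGGATATAT.

5'-TTGGATATAT-3'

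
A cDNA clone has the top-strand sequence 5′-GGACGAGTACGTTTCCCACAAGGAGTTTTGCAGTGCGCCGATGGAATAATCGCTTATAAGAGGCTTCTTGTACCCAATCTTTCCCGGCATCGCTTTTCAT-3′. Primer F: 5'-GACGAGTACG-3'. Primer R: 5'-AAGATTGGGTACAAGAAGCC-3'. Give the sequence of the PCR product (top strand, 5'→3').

5'-GACGAGTACGTTTCCCACAAGGAGTTTTGCAGTGCGCCGATGGAATAATCGCTTATAAGAGGCTTCTTGTACCCAATCTT-3'

The forward primer matches the template at positions 2–11.
Taking the reverse complement of AAGATTGGGTACAAGAAGCC gives GGCTTCTTGTACCCAATCTT, found at positions 62–81 on the template; the primer anneals here to the top strand with its 3' end pointing upstream.
The product is the template from position 2 through 81 (80 bp).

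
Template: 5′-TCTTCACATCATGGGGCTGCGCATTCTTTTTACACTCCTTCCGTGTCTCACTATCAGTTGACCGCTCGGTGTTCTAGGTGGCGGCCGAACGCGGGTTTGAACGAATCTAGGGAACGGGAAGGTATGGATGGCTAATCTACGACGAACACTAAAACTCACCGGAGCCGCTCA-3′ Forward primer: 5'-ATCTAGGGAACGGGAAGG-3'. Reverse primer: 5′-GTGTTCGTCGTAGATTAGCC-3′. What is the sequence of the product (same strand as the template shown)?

5'-ATCTAGGGAACGGGAAGGTATGGATGGCTAATCTACGACGAACAC-3'

The forward primer matches the template at positions 105–122.
Reverse complement of the reverse primer: GGCTAATCTACGACGAACAC. This occurs on the top strand at positions 130–149.
The product is the template from position 105 through 149 (45 bp).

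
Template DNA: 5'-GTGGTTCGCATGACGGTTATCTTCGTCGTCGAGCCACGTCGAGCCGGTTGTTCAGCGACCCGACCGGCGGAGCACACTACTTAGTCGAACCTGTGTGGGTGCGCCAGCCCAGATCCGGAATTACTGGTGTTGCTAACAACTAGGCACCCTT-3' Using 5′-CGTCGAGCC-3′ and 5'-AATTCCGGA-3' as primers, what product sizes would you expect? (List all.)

The forward primer CGTCGAGCC matches the top strand at positions 27–35, 37–45.
The reverse primer's reverse complement is TCCGGAATT, matching at positions 114–122.
Each forward site pairs with the reverse site to give a product ending at position 122: sizes 96, 86 bp.

96 bp, 86 bp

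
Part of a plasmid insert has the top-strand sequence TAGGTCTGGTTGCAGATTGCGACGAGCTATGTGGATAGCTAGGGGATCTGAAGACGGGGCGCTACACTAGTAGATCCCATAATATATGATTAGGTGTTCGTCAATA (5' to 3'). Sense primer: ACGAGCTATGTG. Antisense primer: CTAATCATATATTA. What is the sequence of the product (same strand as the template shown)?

Forward primer ACGAGCTATGTG is found on the top strand at positions 22–33.
Reverse complement of the reverse primer: TAATATATGATTAG. This occurs on the top strand at positions 80–93.
The product is the template from position 22 through 93 (72 bp).

5'-ACGAGCTATGTGGATAGCTAGGGGATCTGAAGACGGGGCGCTACACTAGTAGATCCCATAATATATGATTAG-3'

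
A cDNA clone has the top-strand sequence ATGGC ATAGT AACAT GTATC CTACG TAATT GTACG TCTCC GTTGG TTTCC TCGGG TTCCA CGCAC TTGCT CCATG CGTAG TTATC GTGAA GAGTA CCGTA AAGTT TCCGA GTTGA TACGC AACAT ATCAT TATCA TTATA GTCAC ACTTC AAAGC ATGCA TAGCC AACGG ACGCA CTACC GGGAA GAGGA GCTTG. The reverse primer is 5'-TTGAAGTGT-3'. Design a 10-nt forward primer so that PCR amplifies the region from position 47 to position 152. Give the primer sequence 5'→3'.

5'-TTCCTCGGGT-3'

The reverse primer's reverse complement ACACTTCAA matches the template at positions 144–152; the product starts at position 47.
The forward primer is identical to the top strand over positions 47–56: TTCCTCGGGT.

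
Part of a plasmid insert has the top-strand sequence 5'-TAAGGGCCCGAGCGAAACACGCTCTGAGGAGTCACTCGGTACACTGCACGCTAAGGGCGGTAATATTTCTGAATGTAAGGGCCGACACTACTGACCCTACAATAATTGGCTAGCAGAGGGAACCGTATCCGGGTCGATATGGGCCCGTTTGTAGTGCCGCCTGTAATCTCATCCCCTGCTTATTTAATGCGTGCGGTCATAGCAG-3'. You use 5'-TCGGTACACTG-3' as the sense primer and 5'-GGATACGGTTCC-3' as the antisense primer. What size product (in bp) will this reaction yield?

The forward primer matches the template at positions 36–46.
Taking the reverse complement of GGATACGGTTCC gives GGAACCGTATCC, found at positions 119–130 on the template; the primer anneals here to the top strand with its 3' end pointing upstream.
Product length = (reverse-primer end) − (forward-primer start) + 1 = 130 − 36 + 1 = 95 bp.

95 bp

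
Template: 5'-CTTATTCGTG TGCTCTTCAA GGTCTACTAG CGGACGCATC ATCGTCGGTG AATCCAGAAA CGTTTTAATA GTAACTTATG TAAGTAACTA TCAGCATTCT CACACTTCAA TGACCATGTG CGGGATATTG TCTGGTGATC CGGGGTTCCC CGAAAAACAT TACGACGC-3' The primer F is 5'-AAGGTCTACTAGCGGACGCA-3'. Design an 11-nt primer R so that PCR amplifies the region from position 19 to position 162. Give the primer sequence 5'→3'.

5'-TAATGTTTTTC-3'

The product's 3' end on the top strand is position 162.
The reverse primer anneals to the top strand over positions 152–162, i.e. to GAAAAACATTA.
Its sequence written 5'→3' is the reverse complement: TAATGTTTTTC.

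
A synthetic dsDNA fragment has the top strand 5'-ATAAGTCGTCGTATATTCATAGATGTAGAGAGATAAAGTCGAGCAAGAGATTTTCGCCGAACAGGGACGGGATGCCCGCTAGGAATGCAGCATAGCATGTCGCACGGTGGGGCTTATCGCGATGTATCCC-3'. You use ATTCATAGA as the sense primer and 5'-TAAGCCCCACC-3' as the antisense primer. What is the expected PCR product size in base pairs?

The forward primer matches the template at positions 15–23.
Taking the reverse complement of TAAGCCCCACC gives GGTGGGGCTTA, found at positions 106–116 on the template; the primer anneals here to the top strand with its 3' end pointing upstream.
Amplicon spans positions 15–116: 102 bp.

102 bp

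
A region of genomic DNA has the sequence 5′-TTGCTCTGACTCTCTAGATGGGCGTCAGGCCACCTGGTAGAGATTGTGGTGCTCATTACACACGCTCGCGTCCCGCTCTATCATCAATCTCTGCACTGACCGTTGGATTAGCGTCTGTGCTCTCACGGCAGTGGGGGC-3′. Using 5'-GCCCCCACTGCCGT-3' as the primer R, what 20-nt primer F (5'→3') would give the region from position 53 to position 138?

The reverse primer's reverse complement ACGGCAGTGGGGGC matches the template at positions 125–138; the product starts at position 53.
The forward primer is identical to the top strand over positions 53–72: TCATTACACACGCTCGCGTC.

5'-TCATTACACACGCTCGCGTC-3'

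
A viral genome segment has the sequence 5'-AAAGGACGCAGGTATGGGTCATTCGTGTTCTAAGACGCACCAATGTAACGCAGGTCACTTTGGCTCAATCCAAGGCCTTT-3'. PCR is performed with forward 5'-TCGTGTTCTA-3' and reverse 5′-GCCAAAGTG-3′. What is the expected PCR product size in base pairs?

The forward primer matches the template at positions 23–32.
Reverse complement of the reverse primer: CACTTTGGC. This occurs on the top strand at positions 56–64.
Product length = (reverse-primer end) − (forward-primer start) + 1 = 64 − 23 + 1 = 42 bp.

42 bp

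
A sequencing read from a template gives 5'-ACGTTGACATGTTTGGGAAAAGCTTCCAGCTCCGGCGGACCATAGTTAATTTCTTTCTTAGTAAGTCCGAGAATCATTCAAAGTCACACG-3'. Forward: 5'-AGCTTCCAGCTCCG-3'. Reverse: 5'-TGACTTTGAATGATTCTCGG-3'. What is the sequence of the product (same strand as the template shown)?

The forward primer matches the template at positions 21–34.
The reverse primer's reverse complement is CCGAGAATCATTCAAAGTCA, which matches the template at positions 67–86.
The product is the template from position 21 through 86 (66 bp).

5'-AGCTTCCAGCTCCGGCGGACCATAGTTAATTTCTTTCTTAGTAAGTCCGAGAATCATTCAAAGTCA-3'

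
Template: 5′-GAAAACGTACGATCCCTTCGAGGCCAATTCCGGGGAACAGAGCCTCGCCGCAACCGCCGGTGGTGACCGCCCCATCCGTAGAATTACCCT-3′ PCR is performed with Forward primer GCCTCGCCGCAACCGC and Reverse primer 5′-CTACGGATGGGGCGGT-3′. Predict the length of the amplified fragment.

Scanning the template, GCCTCGCCGCAACCGC occurs at positions 42–57; this primer anneals to the bottom strand there with its 3' end pointing downstream.
Reverse complement of the reverse primer: ACCGCCCCATCCGTAG. This occurs on the top strand at positions 66–81.
The product runs from position 42 to position 81, so its length is 81 − 42 + 1 = 40 bp.

40 bp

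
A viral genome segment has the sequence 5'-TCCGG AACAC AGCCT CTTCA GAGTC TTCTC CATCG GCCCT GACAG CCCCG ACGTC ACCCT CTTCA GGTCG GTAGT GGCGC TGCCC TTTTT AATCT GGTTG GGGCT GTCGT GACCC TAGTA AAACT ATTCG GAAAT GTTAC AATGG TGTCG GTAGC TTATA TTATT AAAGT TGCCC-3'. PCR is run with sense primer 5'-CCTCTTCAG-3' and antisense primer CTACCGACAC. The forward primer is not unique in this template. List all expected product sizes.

142 bp, 97 bp

The forward primer CCTCTTCAG matches the top strand at positions 13–21, 58–66.
The reverse primer's reverse complement is GTGTCGGTAG, matching at positions 145–154.
Each forward site pairs with the reverse site to give a product ending at position 154: sizes 142, 97 bp.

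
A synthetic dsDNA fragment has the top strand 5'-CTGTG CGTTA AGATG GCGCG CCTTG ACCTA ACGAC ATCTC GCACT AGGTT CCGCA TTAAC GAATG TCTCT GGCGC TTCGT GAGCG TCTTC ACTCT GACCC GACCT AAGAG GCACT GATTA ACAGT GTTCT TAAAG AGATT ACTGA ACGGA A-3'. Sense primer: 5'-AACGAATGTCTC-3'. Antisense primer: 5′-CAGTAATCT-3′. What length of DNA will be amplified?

87 bp

The forward primer matches the template at positions 58–69.
Taking the reverse complement of CAGTAATCT gives AGATTACTG, found at positions 136–144 on the template; the primer anneals here to the top strand with its 3' end pointing upstream.
Amplicon spans positions 58–144: 87 bp.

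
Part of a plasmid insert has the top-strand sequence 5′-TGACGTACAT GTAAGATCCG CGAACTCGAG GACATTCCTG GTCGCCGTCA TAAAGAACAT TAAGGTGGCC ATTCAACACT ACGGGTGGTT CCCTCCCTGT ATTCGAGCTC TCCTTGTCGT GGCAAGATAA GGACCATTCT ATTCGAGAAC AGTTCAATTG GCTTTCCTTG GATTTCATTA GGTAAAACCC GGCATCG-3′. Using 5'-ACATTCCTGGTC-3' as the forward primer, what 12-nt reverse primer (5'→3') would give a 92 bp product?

The forward primer binds at positions 32–43, so a 92 bp product ends at position 32 + 92 − 1 = 123.
The reverse primer anneals to the top strand over positions 112–123, i.e. to CCTTGTCGTGGC.
Its sequence written 5'→3' is the reverse complement: GCCACGACAAGG.

5'-GCCACGACAAGG-3'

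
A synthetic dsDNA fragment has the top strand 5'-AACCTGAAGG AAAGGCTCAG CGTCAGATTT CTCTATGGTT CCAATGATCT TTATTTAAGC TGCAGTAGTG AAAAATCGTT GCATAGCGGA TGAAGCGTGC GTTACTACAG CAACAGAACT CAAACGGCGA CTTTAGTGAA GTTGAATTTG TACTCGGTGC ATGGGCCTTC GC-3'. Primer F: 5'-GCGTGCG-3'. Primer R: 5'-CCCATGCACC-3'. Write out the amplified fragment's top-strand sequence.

The forward primer matches the template at positions 95–101.
Reverse complement of the reverse primer: GGTGCATGGG. This occurs on the top strand at positions 156–165.
The product is the template from position 95 through 165 (71 bp).

5'-GCGTGCGTTACTACAGCAACAGAACTCAAACGGCGACTTTAGTGAAGTTGAATTTGTACTCGGTGCATGGG-3'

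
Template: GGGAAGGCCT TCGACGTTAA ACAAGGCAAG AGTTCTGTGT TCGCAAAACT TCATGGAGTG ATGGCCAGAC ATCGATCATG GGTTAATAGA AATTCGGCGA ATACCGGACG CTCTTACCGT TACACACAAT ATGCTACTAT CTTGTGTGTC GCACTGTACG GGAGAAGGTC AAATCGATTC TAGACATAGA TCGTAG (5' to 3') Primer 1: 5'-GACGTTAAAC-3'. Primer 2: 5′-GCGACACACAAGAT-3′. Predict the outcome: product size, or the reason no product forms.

Yes — a 140 bp product.

Primer 1 (GACGTTAAAC) matches the top strand at positions 13–22; it acts as a forward primer.
Primer 2's reverse complement is ATCTTGTGTGTCGC, matching the top strand at positions 139–152; it acts as a reverse primer.
The 3' ends face each other across positions 13–152, giving a 140 bp product.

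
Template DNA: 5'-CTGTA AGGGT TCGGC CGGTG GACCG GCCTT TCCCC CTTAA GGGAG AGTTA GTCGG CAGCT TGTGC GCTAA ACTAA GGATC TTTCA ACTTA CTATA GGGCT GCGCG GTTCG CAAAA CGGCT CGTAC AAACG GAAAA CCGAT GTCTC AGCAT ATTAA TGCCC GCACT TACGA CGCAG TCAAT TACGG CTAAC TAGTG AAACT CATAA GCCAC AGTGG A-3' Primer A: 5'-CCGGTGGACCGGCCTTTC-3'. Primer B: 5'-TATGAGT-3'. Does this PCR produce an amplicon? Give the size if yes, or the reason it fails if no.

Yes — a 190 bp product.

Primer A (CCGGTGGACCGGCCTTTC) matches the top strand at positions 15–32; it acts as a forward primer.
Primer B's reverse complement is ACTCATA, matching the top strand at positions 198–204; it acts as a reverse primer.
The 3' ends face each other across positions 15–204, giving a 190 bp product.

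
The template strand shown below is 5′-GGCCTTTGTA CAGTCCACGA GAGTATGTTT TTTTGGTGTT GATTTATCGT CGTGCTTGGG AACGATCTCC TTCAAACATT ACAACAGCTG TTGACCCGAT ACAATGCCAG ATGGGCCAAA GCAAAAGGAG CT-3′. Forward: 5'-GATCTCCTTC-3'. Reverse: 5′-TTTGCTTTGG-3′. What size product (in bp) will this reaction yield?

62 bp

The forward primer matches the template at positions 64–73.
The reverse primer's reverse complement is CCAAAGCAAA, which matches the template at positions 116–125.
Amplicon spans positions 64–125: 62 bp.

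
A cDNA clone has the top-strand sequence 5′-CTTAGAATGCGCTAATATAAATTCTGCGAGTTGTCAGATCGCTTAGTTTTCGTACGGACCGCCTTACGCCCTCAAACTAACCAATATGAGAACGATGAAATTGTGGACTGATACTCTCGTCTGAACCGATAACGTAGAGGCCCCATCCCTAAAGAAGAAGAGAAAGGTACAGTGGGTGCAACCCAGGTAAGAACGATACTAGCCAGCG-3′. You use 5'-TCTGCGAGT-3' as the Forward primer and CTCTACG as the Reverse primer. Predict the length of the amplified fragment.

Forward primer TCTGCGAGT is found on the top strand at positions 23–31.
The reverse primer's reverse complement is CGTAGAG, which matches the template at positions 133–139.
The product runs from position 23 to position 139, so its length is 139 − 23 + 1 = 117 bp.

117 bp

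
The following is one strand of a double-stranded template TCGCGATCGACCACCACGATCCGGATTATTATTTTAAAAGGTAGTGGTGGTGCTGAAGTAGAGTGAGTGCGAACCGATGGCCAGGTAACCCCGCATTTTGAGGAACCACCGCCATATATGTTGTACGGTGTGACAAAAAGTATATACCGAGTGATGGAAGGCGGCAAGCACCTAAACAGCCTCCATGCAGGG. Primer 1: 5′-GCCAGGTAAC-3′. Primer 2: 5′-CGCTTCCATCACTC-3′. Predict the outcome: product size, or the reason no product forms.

No product — primer 2 has no binding site in the template.

Primer 2 (CGCTTCCATCACTC) does not match the top strand, and its reverse complement GAGTGATGGAAGCG does not match either.
With no annealing site for primer 2, no amplification occurs.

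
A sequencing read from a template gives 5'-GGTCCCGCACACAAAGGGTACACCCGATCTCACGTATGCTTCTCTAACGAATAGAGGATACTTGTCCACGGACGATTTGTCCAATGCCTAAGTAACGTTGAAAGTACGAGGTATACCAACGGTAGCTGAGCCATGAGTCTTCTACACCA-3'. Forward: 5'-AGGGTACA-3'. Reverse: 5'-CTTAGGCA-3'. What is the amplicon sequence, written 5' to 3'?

Scanning the template, AGGGTACA occurs at positions 15–22; this primer anneals to the bottom strand there with its 3' end pointing downstream.
The reverse primer's reverse complement is TGCCTAAG, which matches the template at positions 85–92.
The product is the template from position 15 through 92 (78 bp).

5'-AGGGTACACCCGATCTCACGTATGCTTCTCTAACGAATAGAGGATACTTGTCCACGGACGATTTGTCCAATGCCTAAG-3'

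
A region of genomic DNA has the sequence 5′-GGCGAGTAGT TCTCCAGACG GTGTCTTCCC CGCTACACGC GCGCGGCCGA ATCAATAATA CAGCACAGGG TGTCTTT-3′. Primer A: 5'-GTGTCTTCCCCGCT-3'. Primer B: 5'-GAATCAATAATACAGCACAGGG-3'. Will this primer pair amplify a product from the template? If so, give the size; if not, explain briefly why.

No product — both primers anneal to the same strand and extend in the same direction.

Primer A (GTGTCTTCCCCGCT) matches the top strand at positions 21–34 (3' end points downstream).
Primer B (GAATCAATAATACAGCACAGGG) also matches the top strand directly, at positions 49–70 — its reverse complement CCCTGTGCTGTATTATTGATTC is not present.
Both primers anneal to the bottom strand with 3' ends pointing the same way, so neither can prime synthesis back toward the other.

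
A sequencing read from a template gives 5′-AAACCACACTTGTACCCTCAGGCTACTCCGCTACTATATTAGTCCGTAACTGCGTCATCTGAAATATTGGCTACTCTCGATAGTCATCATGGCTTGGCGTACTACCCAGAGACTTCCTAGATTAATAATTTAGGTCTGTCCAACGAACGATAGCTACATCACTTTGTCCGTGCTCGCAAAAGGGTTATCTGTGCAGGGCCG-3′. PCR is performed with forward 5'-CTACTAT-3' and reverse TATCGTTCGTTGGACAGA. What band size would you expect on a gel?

Forward primer CTACTAT is found on the top strand at positions 31–37.
Taking the reverse complement of TATCGTTCGTTGGACAGA gives TCTGTCCAACGAACGATA, found at positions 135–152 on the template; the primer anneals here to the top strand with its 3' end pointing upstream.
Amplicon spans positions 31–152: 122 bp.

122 bp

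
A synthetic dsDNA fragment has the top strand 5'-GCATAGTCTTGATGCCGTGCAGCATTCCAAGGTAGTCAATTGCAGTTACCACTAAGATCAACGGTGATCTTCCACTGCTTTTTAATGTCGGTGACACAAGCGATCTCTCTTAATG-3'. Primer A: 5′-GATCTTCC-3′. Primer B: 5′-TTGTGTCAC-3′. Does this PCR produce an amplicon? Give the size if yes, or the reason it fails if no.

Primer A (GATCTTCC) matches the top strand at positions 66–73; it acts as a forward primer.
Primer B's reverse complement is GTGACACAA, matching the top strand at positions 91–99; it acts as a reverse primer.
The 3' ends face each other across positions 66–99, giving a 34 bp product.

Yes — a 34 bp product.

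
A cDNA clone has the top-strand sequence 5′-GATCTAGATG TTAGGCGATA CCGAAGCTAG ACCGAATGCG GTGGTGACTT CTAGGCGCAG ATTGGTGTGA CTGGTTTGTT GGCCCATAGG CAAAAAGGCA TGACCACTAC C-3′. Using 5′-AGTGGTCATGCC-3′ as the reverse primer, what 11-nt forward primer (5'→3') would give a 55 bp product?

The reverse primer's reverse complement GGCATGACCACT matches the template at positions 97–108, so the product ends at position 108.
A 55 bp product then starts at position 108 − 55 + 1 = 54.
The forward primer is identical to the top strand there: GGCGCAGATTG.

5'-GGCGCAGATTG-3'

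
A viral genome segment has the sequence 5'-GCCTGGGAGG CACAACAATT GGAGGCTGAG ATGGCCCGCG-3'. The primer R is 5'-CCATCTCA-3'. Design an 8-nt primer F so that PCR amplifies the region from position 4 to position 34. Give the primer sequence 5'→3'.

The reverse primer's reverse complement TGAGATGG matches the template at positions 27–34; the product starts at position 4.
The forward primer is identical to the top strand over positions 4–11: TGGGAGGC.

5'-TGGGAGGC-3'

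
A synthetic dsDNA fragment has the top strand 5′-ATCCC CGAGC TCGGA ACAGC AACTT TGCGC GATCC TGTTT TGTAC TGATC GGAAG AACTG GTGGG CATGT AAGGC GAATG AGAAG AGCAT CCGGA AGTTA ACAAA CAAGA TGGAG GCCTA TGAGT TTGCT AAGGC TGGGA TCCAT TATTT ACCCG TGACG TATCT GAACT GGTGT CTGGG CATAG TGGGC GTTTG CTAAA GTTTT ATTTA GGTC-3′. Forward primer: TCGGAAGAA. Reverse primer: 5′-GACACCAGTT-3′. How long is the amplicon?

128 bp

Scanning the template, TCGGAAGAA occurs at positions 49–57; this primer anneals to the bottom strand there with its 3' end pointing downstream.
Reverse complement of the reverse primer: AACTGGTGTC. This occurs on the top strand at positions 167–176.
Amplicon spans positions 49–176: 128 bp.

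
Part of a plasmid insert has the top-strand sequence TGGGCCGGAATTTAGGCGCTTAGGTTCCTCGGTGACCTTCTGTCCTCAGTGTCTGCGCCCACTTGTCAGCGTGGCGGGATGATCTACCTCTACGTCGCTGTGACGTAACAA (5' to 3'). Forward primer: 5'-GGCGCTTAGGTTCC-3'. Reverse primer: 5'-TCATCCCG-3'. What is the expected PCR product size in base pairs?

68 bp

Scanning the template, GGCGCTTAGGTTCC occurs at positions 15–28; this primer anneals to the bottom strand there with its 3' end pointing downstream.
Reverse complement of the reverse primer: CGGGATGA. This occurs on the top strand at positions 75–82.
Product length = (reverse-primer end) − (forward-primer start) + 1 = 82 − 15 + 1 = 68 bp.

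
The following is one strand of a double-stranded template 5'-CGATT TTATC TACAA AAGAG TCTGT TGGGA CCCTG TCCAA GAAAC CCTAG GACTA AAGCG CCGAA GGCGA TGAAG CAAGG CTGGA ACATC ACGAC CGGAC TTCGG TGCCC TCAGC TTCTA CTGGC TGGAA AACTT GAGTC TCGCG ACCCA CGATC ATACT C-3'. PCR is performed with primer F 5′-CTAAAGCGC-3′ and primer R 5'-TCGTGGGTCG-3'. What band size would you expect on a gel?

The forward primer matches the template at positions 53–61.
Reverse complement of the reverse primer: CGACCCACGA. This occurs on the top strand at positions 144–153.
Product length = (reverse-primer end) − (forward-primer start) + 1 = 153 − 53 + 1 = 101 bp.

101 bp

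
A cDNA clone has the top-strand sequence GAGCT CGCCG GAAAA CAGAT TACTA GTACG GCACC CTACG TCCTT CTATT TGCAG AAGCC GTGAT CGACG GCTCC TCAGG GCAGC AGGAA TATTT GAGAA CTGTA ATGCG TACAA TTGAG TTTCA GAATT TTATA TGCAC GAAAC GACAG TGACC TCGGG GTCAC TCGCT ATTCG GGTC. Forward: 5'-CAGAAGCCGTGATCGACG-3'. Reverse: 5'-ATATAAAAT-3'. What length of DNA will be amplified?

84 bp

Forward primer CAGAAGCCGTGATCGACG is found on the top strand at positions 53–70.
The reverse primer's reverse complement is ATTTTATAT, which matches the template at positions 128–136.
The product runs from position 53 to position 136, so its length is 136 − 53 + 1 = 84 bp.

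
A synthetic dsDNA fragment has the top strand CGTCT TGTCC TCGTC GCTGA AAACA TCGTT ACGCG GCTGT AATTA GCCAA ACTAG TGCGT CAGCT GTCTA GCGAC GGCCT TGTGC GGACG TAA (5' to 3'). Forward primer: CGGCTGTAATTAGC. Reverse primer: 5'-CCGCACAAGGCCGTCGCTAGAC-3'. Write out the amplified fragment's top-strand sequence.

5'-CGGCTGTAATTAGCCAAACTAGTGCGTCAGCTGTCTAGCGACGGCCTTGTGCGG-3'

The forward primer matches the template at positions 34–47.
Taking the reverse complement of CCGCACAAGGCCGTCGCTAGAC gives GTCTAGCGACGGCCTTGTGCGG, found at positions 66–87 on the template; the primer anneals here to the top strand with its 3' end pointing upstream.
The product is the template from position 34 through 87 (54 bp).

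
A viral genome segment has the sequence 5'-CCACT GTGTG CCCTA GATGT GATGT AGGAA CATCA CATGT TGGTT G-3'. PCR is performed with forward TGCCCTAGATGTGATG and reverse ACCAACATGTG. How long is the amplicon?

Forward primer TGCCCTAGATGTGATG is found on the top strand at positions 9–24.
Reverse complement of the reverse primer: CACATGTTGGT. This occurs on the top strand at positions 34–44.
The product runs from position 9 to position 44, so its length is 44 − 9 + 1 = 36 bp.

36 bp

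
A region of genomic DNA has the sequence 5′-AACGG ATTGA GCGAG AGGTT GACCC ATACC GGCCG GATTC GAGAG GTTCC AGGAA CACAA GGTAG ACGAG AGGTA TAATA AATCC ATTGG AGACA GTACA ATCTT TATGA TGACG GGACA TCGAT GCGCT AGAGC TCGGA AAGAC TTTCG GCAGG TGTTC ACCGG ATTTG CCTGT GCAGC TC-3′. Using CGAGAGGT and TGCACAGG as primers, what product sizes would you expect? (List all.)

The forward primer CGAGAGGT matches the top strand at positions 12–19, 40–47, 67–74.
The reverse primer's reverse complement is CCTGTGCA, matching at positions 171–178.
Each forward site pairs with the reverse site to give a product ending at position 178: sizes 167, 139, 112 bp.

167 bp, 139 bp, 112 bp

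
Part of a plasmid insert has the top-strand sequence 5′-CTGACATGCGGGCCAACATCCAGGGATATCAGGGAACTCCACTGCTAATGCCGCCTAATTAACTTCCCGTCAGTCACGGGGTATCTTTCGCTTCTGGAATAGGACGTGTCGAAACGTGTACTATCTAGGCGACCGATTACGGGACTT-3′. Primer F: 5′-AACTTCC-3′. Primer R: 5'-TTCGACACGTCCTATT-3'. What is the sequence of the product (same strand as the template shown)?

5'-AACTTCCCGTCAGTCACGGGGTATCTTTCGCTTCTGGAATAGGACGTGTCGAA-3'

Scanning the template, AACTTCC occurs at positions 61–67; this primer anneals to the bottom strand there with its 3' end pointing downstream.
The reverse primer's reverse complement is AATAGGACGTGTCGAA, which matches the template at positions 98–113.
The product is the template from position 61 through 113 (53 bp).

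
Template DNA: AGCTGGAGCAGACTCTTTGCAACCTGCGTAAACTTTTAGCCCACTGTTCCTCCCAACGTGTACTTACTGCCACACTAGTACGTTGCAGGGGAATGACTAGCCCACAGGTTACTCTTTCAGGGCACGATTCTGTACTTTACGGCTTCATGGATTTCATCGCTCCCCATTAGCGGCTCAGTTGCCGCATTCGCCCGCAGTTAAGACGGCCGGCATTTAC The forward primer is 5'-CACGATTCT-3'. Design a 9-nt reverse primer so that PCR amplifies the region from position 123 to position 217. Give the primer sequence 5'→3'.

The product's 3' end on the top strand is position 217.
The reverse primer anneals to the top strand over positions 209–217, i.e. to GGCATTTAC.
Its sequence written 5'→3' is the reverse complement: GTAAATGCC.

5'-GTAAATGCC-3'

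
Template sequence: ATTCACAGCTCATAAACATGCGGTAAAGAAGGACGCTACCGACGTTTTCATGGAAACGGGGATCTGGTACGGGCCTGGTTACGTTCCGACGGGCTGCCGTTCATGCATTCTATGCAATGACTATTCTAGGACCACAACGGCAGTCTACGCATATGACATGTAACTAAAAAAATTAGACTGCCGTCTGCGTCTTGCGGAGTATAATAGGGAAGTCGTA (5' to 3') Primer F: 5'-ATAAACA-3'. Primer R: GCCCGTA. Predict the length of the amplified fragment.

Forward primer ATAAACA is found on the top strand at positions 12–18.
The reverse primer's reverse complement is TACGGGC, which matches the template at positions 68–74.
Amplicon spans positions 12–74: 63 bp.

63 bp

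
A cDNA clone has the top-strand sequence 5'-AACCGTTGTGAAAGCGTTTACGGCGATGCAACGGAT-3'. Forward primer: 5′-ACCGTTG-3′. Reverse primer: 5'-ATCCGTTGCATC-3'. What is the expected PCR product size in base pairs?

The forward primer matches the template at positions 2–8.
Taking the reverse complement of ATCCGTTGCATC gives GATGCAACGGAT, found at positions 25–36 on the template; the primer anneals here to the top strand with its 3' end pointing upstream.
Amplicon spans positions 2–36: 35 bp.

35 bp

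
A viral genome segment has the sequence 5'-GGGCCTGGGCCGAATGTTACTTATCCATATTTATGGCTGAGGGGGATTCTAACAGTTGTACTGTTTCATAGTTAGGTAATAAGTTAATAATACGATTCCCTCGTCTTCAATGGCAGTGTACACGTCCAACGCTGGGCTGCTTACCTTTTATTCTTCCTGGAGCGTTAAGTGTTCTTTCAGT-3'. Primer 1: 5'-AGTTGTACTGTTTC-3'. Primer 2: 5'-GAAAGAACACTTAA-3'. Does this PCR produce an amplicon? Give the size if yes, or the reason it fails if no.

Yes — a 125 bp product.

Primer 1 (AGTTGTACTGTTTC) matches the top strand at positions 54–67; it acts as a forward primer.
Primer 2's reverse complement is TTAAGTGTTCTTTC, matching the top strand at positions 165–178; it acts as a reverse primer.
The 3' ends face each other across positions 54–178, giving a 125 bp product.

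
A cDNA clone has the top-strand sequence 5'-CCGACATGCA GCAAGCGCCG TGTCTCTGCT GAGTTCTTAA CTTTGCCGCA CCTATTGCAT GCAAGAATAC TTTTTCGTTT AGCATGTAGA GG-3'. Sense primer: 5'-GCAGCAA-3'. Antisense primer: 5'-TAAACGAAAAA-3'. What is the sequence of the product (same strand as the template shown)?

The forward primer matches the template at positions 8–14.
Reverse complement of the reverse primer: TTTTTCGTTTA. This occurs on the top strand at positions 71–81.
The product is the template from position 8 through 81 (74 bp).

5'-GCAGCAAGCGCCGTGTCTCTGCTGAGTTCTTAACTTTGCCGCACCTATTGCATGCAAGAATACTTTTTCGTTTA-3'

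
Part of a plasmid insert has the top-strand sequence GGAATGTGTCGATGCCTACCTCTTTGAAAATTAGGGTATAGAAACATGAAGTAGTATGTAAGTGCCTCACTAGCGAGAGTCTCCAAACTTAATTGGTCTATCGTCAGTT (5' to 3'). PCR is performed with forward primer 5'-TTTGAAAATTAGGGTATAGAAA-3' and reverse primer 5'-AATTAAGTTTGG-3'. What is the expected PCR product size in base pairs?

72 bp

Scanning the template, TTTGAAAATTAGGGTATAGAAA occurs at positions 23–44; this primer anneals to the bottom strand there with its 3' end pointing downstream.
Taking the reverse complement of AATTAAGTTTGG gives CCAAACTTAATT, found at positions 83–94 on the template; the primer anneals here to the top strand with its 3' end pointing upstream.
Product length = (reverse-primer end) − (forward-primer start) + 1 = 94 − 23 + 1 = 72 bp.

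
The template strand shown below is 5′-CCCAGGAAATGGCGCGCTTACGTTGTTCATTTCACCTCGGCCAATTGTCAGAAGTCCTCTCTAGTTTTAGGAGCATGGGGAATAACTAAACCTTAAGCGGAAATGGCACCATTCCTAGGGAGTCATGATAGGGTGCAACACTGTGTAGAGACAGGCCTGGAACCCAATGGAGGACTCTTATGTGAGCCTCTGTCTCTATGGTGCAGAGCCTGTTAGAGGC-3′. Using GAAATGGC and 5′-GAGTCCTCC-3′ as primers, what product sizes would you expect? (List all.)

172 bp, 78 bp

The forward primer GAAATGGC matches the top strand at positions 6–13, 100–107.
The reverse primer's reverse complement is GGAGGACTC, matching at positions 169–177.
Each forward site pairs with the reverse site to give a product ending at position 177: sizes 172, 78 bp.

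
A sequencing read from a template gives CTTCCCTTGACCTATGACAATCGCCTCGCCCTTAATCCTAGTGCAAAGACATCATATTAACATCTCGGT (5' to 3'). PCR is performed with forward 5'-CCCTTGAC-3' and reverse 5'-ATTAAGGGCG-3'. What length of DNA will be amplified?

Scanning the template, CCCTTGAC occurs at positions 4–11; this primer anneals to the bottom strand there with its 3' end pointing downstream.
Reverse complement of the reverse primer: CGCCCTTAAT. This occurs on the top strand at positions 27–36.
Amplicon spans positions 4–36: 33 bp.

33 bp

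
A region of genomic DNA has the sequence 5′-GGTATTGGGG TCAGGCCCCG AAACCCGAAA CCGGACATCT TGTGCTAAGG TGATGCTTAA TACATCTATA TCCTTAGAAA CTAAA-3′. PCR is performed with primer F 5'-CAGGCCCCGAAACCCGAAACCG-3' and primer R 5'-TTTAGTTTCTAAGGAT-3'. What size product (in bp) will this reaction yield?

74 bp

Forward primer CAGGCCCCGAAACCCGAAACCG is found on the top strand at positions 12–33.
Taking the reverse complement of TTTAGTTTCTAAGGAT gives ATCCTTAGAAACTAAA, found at positions 70–85 on the template; the primer anneals here to the top strand with its 3' end pointing upstream.
Amplicon spans positions 12–85: 74 bp.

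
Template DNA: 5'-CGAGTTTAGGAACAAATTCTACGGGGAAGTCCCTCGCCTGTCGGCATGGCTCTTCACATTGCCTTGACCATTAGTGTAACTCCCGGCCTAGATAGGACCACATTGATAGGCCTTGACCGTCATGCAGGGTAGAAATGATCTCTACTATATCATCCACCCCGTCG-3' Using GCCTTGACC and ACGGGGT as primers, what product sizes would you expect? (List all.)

102 bp, 53 bp

The forward primer GCCTTGACC matches the top strand at positions 61–69, 110–118.
The reverse primer's reverse complement is ACCCCGT, matching at positions 156–162.
Each forward site pairs with the reverse site to give a product ending at position 162: sizes 102, 53 bp.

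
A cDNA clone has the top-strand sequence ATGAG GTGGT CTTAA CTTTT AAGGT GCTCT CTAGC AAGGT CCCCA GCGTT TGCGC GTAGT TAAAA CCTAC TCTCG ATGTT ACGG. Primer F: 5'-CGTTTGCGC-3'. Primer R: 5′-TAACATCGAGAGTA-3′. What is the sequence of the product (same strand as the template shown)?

Forward primer CGTTTGCGC is found on the top strand at positions 47–55.
Reverse complement of the reverse primer: TACTCTCGATGTTA. This occurs on the top strand at positions 68–81.
The product is the template from position 47 through 81 (35 bp).

5'-CGTTTGCGCGTAGTTAAAACCTACTCTCGATGTTA-3'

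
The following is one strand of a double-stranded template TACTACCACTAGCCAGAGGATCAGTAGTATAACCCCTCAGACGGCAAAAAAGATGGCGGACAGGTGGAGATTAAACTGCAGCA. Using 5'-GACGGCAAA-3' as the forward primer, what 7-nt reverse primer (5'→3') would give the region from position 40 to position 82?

The product's 3' end on the top strand is position 82.
The reverse primer anneals to the top strand over positions 76–82, i.e. to CTGCAGC.
Its sequence written 5'→3' is the reverse complement: GCTGCAG.

5'-GCTGCAG-3'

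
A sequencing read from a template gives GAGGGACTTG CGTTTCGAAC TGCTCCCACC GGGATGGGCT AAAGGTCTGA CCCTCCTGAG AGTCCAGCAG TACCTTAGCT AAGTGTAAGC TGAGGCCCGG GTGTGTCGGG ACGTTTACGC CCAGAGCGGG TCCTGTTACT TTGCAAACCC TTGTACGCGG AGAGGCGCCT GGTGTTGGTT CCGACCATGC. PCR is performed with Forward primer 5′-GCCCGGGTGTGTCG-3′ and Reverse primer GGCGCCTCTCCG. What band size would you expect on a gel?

75 bp

The forward primer matches the template at positions 95–108.
Reverse complement of the reverse primer: CGGAGAGGCGCC. This occurs on the top strand at positions 158–169.
Amplicon spans positions 95–169: 75 bp.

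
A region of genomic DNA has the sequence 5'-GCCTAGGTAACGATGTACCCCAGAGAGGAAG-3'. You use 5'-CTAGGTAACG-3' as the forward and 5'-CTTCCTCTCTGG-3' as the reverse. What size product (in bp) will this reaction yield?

29 bp

The forward primer matches the template at positions 3–12.
The reverse primer's reverse complement is CCAGAGAGGAAG, which matches the template at positions 20–31.
Amplicon spans positions 3–31: 29 bp.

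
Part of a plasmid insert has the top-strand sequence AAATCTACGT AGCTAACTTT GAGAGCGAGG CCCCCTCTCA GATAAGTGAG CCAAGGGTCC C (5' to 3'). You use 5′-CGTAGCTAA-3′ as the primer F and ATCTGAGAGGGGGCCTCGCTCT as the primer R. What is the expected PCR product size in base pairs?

36 bp

The forward primer matches the template at positions 8–16.
Reverse complement of the reverse primer: AGAGCGAGGCCCCCTCTCAGAT. This occurs on the top strand at positions 22–43.
Amplicon spans positions 8–43: 36 bp.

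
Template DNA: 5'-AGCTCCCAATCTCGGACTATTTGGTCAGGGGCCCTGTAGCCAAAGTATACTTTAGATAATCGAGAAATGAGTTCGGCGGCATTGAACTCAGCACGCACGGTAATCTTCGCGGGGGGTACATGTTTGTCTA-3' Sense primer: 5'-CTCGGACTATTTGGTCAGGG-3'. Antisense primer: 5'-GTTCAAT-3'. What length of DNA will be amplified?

Scanning the template, CTCGGACTATTTGGTCAGGG occurs at positions 11–30; this primer anneals to the bottom strand there with its 3' end pointing downstream.
Reverse complement of the reverse primer: ATTGAAC. This occurs on the top strand at positions 81–87.
Amplicon spans positions 11–87: 77 bp.

77 bp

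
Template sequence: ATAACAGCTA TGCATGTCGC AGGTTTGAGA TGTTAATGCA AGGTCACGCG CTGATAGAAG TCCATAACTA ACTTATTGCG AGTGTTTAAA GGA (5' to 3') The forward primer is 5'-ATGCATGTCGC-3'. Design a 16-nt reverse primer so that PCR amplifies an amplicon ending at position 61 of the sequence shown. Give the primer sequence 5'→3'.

5'-ACTTCTATCAGCGCGT-3'

The forward primer binds at positions 10–20; the product's 3' end on the top strand is position 61.
The reverse primer anneals to the top strand over positions 46–61, i.e. to ACGCGCTGATAGAAGT.
Its sequence written 5'→3' is the reverse complement: ACTTCTATCAGCGCGT.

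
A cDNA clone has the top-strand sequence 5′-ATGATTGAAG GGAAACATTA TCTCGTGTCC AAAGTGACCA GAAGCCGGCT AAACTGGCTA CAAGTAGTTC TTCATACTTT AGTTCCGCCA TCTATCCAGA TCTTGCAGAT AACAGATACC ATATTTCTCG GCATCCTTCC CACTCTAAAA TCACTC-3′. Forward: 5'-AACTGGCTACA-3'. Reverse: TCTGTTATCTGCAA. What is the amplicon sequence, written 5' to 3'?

Scanning the template, AACTGGCTACA occurs at positions 52–62; this primer anneals to the bottom strand there with its 3' end pointing downstream.
Reverse complement of the reverse primer: TTGCAGATAACAGA. This occurs on the top strand at positions 103–116.
The product is the template from position 52 through 116 (65 bp).

5'-AACTGGCTACAAGTAGTTCTTCATACTTTAGTTCCGCCATCTATCCAGATCTTGCAGATAACAGA-3'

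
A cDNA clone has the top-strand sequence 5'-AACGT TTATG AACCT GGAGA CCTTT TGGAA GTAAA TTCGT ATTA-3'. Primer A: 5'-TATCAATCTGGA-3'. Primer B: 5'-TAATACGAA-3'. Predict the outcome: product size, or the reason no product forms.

Primer A (TATCAATCTGGA) does not match the top strand, and its reverse complement TCCAGATTGATA does not match either.
With no annealing site for primer A, no amplification occurs.

No product — primer A has no binding site in the template.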